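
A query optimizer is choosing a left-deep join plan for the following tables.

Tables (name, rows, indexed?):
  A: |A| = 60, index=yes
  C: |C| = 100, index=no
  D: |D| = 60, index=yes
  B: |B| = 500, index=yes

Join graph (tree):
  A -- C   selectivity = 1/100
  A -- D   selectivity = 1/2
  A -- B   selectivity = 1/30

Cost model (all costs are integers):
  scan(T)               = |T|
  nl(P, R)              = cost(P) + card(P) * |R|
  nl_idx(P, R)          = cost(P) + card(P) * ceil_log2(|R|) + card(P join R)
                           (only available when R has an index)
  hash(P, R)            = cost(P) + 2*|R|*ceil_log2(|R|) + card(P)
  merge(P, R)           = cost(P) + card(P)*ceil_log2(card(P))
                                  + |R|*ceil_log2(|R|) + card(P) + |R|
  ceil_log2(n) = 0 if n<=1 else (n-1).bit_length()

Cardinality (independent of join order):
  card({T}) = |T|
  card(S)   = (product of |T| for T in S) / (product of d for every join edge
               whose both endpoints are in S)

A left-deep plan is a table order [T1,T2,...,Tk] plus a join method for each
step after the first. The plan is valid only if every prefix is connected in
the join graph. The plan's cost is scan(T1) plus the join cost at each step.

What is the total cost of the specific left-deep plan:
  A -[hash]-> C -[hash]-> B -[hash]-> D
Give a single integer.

step 1: scan A: cost=60, card=60
step 2: join C via hash
    card(P join C) = 60*100/(100) = 60
    cost = 60 + 2*100*7 + 60 = 1520
step 3: join B via hash
    card(P join B) = 60*500/(30) = 1000
    cost = 1520 + 2*500*9 + 60 = 10580
step 4: join D via hash
    card(P join D) = 1000*60/(2) = 30000
    cost = 10580 + 2*60*6 + 1000 = 12300

12300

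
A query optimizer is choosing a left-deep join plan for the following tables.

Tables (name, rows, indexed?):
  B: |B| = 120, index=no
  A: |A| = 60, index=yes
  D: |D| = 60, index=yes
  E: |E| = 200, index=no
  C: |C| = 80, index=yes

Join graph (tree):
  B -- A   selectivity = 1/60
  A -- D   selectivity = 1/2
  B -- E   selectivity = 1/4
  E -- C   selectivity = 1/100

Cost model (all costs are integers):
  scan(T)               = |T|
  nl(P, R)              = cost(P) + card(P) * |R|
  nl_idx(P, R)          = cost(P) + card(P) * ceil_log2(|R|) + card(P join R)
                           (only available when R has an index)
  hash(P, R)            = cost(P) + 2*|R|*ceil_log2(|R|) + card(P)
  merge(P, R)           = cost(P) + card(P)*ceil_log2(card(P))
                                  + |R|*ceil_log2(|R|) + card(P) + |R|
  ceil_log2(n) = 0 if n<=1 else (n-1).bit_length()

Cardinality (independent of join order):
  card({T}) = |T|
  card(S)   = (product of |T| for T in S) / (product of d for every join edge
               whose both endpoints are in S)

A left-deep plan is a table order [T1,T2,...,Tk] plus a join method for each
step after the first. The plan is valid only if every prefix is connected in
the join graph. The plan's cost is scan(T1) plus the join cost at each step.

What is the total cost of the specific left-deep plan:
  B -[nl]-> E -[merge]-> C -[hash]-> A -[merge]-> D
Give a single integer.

181900

step 1: scan B: cost=120, card=120
step 2: join E via nl
    card(P join E) = 120*200/(4) = 6000
    cost = 120 + 120*200 = 24120
step 3: join C via merge
    card(P join C) = 6000*80/(100) = 4800
    cost = 24120 + 6000*13 + 80*7 + 6000 + 80 = 108760
step 4: join A via hash
    card(P join A) = 4800*60/(60) = 4800
    cost = 108760 + 2*60*6 + 4800 = 114280
step 5: join D via merge
    card(P join D) = 4800*60/(2) = 144000
    cost = 114280 + 4800*13 + 60*6 + 4800 + 60 = 181900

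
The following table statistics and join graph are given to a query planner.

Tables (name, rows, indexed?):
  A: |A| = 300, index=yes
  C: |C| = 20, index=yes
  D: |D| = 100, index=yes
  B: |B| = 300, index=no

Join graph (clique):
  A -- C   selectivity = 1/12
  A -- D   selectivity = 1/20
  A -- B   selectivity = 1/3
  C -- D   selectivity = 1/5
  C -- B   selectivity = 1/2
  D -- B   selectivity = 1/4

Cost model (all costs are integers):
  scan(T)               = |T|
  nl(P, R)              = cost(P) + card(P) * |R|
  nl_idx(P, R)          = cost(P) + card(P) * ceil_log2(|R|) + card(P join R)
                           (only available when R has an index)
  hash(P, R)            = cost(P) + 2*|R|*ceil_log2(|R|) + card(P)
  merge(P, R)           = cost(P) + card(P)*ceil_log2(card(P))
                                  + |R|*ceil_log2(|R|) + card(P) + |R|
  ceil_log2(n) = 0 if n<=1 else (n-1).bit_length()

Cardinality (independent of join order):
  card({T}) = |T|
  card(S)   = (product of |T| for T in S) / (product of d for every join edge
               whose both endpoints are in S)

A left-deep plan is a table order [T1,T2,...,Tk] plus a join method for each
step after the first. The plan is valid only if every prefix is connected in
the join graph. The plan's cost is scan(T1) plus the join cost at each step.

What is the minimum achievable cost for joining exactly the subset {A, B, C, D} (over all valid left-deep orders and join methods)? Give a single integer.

Selinger DP over subsets of {A,B,C,D}:
  {A}: scan cost=300, card=300
  {C}: scan cost=20, card=20
  {D}: scan cost=100, card=100
  {B}: scan cost=300, card=300
  {AC}: card=500; try (A,nl_idx)→700, (C,hash)→800, (C,nl_idx)→2300, (A,merge)→3140, (C,merge)→3420, (A,hash)→5440 …(+2); best=700 via (A,nl_idx)
  {AD}: card=1500; try (D,hash)→2000, (A,nl_idx)→2500, (D,nl_idx)→3900, (A,merge)→3900, (D,merge)→4100, (A,hash)→5600 …(+2); best=2000 via (D,hash)
  {AB}: card=30000; try (B,hash)→6000, (A,hash)→6000, (B,merge)→6300, (A,merge)→6300, (A,nl_idx)→33000, (B,nl)→90300 …(+1); best=6000 via (B,hash)
  {CD}: card=400; try (C,hash)→400, (D,nl_idx)→560, (D,merge)→940, (C,nl_idx)→1000, (C,merge)→1020, (D,hash)→1440 …(+2); best=400 via (C,hash)
  {BC}: card=3000; try (C,hash)→800, (B,merge)→3140, (C,merge)→3420, (C,nl_idx)→4800, (B,hash)→5440, (B,nl)→6020 …(+1); best=800 via (C,hash)
  {BD}: card=7500; try (D,hash)→2000, (B,merge)→3900, (D,merge)→4100, (B,hash)→5600, (D,nl_idx)→9900, (B,nl)→30100 …(+1); best=2000 via (D,hash)
  {ACD}: card=500; try (D,hash)→2600, (C,hash)→3700, (A,nl_idx)→4500, (D,nl_idx)→4700, (A,hash)→6200, (D,merge)→6500 …(+6); best=2600 via (D,hash)
  {ABC}: card=25000; try (B,hash)→6600, (B,merge)→8700, (A,hash)→9200, (C,hash)→36200, (A,merge)→42800, (A,nl_idx)→52800 …(+5); best=6600 via (B,hash)
  {ABD}: card=37500; try (B,hash)→8900, (A,hash)→14900, (B,merge)→23000, (D,hash)→37400, (A,nl_idx)→107000, (A,merge)→110000 …(+5); best=8900 via (B,hash)
  {BCD}: card=15000; try (D,hash)→5200, (B,hash)→6200, (B,merge)→7400, (C,hash)→9700, (D,nl_idx)→36800, (D,merge)→40600 …(+5); best=5200 via (D,hash)
  {ABCD}: card=6250; try (B,hash)→8500, (B,merge)→10600, (A,hash)→25600, (D,hash)→33000, (C,hash)→46600, (A,nl_idx)→146450 …(+9); best=8500 via (B,hash)

8500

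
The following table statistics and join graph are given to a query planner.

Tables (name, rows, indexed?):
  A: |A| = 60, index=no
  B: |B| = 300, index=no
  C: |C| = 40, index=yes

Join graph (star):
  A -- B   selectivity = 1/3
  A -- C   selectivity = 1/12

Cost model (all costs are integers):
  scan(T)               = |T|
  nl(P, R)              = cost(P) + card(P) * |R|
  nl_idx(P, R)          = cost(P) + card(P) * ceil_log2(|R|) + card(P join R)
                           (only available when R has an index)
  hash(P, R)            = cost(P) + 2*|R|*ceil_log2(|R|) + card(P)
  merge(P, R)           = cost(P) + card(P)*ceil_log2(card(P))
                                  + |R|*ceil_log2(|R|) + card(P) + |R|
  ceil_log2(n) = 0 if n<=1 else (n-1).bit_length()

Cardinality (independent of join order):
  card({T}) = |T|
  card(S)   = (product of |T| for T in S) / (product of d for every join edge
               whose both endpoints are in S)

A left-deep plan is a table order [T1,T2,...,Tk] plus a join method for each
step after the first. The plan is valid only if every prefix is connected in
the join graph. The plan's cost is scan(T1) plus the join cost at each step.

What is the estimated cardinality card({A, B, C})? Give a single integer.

Tables in S: A(60), B(300), C(40)
Edges inside S: A-B(d=3), A-C(d=12)
numerator = 60 * 300 * 40 = 720000
denominator = 3 * 12 = 36
card(S) = 720000 / 36 = 20000

20000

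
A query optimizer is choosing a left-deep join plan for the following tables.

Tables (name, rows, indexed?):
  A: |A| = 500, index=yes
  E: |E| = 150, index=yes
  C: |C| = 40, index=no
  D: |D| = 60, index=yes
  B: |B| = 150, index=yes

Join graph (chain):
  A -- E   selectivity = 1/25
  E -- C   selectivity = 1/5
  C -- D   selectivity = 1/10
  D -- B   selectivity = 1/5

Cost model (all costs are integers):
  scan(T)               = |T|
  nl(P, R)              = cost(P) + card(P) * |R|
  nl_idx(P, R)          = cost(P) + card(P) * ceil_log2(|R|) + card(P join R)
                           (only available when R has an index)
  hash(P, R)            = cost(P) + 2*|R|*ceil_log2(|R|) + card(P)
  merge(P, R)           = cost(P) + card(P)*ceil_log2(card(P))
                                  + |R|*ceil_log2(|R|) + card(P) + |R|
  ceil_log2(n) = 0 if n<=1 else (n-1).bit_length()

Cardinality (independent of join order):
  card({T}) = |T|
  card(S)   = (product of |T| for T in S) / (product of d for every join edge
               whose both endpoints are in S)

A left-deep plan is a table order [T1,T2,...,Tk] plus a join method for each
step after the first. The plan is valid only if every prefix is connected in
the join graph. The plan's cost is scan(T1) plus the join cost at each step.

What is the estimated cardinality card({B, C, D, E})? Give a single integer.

216000

Tables in S: B(150), C(40), D(60), E(150)
Edges inside S: E-C(d=5), C-D(d=10), D-B(d=5)
numerator = 150 * 40 * 60 * 150 = 54000000
denominator = 5 * 10 * 5 = 250
card(S) = 54000000 / 250 = 216000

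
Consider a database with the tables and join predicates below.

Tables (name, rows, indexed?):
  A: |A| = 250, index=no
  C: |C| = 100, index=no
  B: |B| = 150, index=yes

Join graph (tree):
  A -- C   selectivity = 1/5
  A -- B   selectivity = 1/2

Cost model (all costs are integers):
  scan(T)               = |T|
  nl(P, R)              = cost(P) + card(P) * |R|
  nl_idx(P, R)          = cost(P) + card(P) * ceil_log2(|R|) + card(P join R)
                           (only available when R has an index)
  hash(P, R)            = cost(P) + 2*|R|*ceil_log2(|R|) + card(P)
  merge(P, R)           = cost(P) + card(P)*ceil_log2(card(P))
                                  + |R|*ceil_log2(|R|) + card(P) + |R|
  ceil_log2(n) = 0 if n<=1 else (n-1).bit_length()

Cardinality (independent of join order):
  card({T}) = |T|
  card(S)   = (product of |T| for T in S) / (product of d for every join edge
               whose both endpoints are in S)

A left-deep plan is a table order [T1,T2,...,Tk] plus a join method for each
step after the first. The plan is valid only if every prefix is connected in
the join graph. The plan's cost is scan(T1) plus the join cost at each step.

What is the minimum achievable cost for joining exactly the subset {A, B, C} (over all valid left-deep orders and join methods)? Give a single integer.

Selinger DP over subsets of {A,B,C}:
  {A}: scan cost=250, card=250
  {C}: scan cost=100, card=100
  {B}: scan cost=150, card=150
  {AC}: card=5000; try (C,hash)→1900, (A,merge)→3150, (C,merge)→3300, (A,hash)→4200, (A,nl)→25100, (C,nl)→25250; best=1900 via (C,hash)
  {AB}: card=18750; try (B,hash)→2900, (A,merge)→3750, (B,merge)→3850, (A,hash)→4300, (B,nl_idx)→21000, (A,nl)→37650 …(+1); best=2900 via (B,hash)
  {ABC}: card=375000; try (B,hash)→9300, (C,hash)→23050, (B,merge)→73250, (C,merge)→303700, (B,nl_idx)→416900, (B,nl)→751900 …(+1); best=9300 via (B,hash)

9300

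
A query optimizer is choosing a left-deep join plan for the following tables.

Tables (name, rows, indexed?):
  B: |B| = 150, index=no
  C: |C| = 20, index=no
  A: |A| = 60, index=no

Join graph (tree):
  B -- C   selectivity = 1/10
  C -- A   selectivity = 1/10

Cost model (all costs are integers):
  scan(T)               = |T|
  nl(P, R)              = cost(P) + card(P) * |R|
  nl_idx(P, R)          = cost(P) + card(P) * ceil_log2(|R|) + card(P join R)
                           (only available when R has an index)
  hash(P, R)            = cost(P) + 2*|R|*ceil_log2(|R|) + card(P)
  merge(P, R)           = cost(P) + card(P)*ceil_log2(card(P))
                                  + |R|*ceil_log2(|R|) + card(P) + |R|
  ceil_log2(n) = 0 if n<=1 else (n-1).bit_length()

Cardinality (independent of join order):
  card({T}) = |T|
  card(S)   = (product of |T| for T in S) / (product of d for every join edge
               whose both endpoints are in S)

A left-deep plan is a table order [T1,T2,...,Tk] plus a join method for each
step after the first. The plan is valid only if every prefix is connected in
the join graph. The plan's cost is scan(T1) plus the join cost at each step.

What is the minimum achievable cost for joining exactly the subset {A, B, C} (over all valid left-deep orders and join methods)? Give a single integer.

1520

Selinger DP over subsets of {A,B,C}:
  {B}: scan cost=150, card=150
  {C}: scan cost=20, card=20
  {A}: scan cost=60, card=60
  {BC}: card=300; try (C,hash)→500, (B,merge)→1490, (C,merge)→1620, (B,hash)→2440, (B,nl)→3020, (C,nl)→3150; best=500 via (C,hash)
  {AC}: card=120; try (C,hash)→320, (A,merge)→560, (C,merge)→600, (A,hash)→760, (A,nl)→1220, (C,nl)→1260; best=320 via (C,hash)
  {ABC}: card=1800; try (A,hash)→1520, (B,merge)→2630, (B,hash)→2840, (A,merge)→3920, (B,nl)→18320, (A,nl)→18500; best=1520 via (A,hash)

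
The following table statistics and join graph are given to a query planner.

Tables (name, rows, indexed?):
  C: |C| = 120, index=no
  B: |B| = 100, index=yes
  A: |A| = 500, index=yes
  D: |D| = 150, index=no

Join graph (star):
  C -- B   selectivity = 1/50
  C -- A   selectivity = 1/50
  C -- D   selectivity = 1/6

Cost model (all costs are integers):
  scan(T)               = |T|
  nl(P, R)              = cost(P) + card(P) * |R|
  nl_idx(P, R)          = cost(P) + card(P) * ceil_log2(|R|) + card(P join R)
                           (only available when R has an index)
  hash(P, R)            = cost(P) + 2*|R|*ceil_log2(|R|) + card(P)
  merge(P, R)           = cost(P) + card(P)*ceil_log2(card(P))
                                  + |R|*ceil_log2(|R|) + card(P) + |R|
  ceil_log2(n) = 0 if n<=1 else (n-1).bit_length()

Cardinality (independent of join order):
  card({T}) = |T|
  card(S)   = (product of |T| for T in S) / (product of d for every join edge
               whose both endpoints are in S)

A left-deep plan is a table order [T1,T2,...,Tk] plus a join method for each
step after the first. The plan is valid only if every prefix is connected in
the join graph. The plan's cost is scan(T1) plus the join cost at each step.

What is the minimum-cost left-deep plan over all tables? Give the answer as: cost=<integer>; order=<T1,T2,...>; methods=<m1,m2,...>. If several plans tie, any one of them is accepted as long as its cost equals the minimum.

cost=9800; order=C,A,B,D; methods=nl_idx,hash,hash

Selinger DP (subsets sized 1..n):
  {C}: scan cost=120, card=120
  {B}: scan cost=100, card=100
  {A}: scan cost=500, card=500
  {D}: scan cost=150, card=150
  {BC}: card=240; try (B,nl_idx)→1200, (B,hash)→1640, (C,merge)→1860, (C,hash)→1880, (B,merge)→1880, (C,nl)→12100 …(+1); best=1200 via (B,nl_idx)
  {AC}: card=1200; try (A,nl_idx)→2400, (C,hash)→2680, (A,merge)→6080, (C,merge)→6460, (A,hash)→9240, (A,nl)→60120 …(+1); best=2400 via (A,nl_idx)
  {CD}: card=3000; try (C,hash)→1980, (D,merge)→2430, (C,merge)→2460, (D,hash)→2640, (D,nl)→18120, (C,nl)→18150; best=1980 via (C,hash)
  {ABC}: card=2400; try (B,hash)→5000, (A,nl_idx)→5760, (A,merge)→8360, (A,hash)→10440, (B,nl_idx)→13200, (B,merge)→17600 …(+2); best=5000 via (B,hash)
  {BCD}: card=6000; try (D,hash)→3840, (D,merge)→4710, (B,hash)→6380, (B,nl_idx)→28980, (D,nl)→37200, (B,merge)→41780 …(+1); best=3840 via (D,hash)
  {ACD}: card=30000; try (D,hash)→6000, (A,hash)→13980, (D,merge)→18150, (A,merge)→45980, (A,nl_idx)→58980, (D,nl)→182400 …(+1); best=6000 via (D,hash)
  {ABCD}: card=60000; try (D,hash)→9800, (A,hash)→18840, (B,hash)→37400, (D,merge)→37550, (A,merge)→92840, (A,nl_idx)→117840 …(+5); best=9800 via (D,hash)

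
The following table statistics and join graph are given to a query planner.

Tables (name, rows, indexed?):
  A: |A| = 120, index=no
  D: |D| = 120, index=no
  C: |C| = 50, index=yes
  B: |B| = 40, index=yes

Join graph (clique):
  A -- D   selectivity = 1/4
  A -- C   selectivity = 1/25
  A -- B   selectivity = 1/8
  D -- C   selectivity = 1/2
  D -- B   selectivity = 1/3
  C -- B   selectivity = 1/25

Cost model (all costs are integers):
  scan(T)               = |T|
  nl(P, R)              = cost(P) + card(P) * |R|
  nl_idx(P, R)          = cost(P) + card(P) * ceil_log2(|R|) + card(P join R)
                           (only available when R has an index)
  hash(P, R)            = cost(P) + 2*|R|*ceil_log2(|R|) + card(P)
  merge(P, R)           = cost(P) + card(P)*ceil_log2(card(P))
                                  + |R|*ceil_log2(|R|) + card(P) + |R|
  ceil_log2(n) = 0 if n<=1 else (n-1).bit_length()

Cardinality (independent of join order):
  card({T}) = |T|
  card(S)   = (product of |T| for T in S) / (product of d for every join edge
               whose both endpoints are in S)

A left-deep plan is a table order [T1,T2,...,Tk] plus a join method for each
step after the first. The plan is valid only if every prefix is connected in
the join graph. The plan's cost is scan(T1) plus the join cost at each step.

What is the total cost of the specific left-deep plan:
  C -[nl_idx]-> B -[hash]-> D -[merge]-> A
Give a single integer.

step 1: scan C: cost=50, card=50
step 2: join B via nl_idx
    card(P join B) = 50*40/(25) = 80
    cost = 50 + 50*6 + 80 = 430
step 3: join D via hash
    card(P join D) = 80*120/(2*3) = 1600
    cost = 430 + 2*120*7 + 80 = 2190
step 4: join A via merge
    card(P join A) = 1600*120/(4*25*8) = 240
    cost = 2190 + 1600*11 + 120*7 + 1600 + 120 = 22350

22350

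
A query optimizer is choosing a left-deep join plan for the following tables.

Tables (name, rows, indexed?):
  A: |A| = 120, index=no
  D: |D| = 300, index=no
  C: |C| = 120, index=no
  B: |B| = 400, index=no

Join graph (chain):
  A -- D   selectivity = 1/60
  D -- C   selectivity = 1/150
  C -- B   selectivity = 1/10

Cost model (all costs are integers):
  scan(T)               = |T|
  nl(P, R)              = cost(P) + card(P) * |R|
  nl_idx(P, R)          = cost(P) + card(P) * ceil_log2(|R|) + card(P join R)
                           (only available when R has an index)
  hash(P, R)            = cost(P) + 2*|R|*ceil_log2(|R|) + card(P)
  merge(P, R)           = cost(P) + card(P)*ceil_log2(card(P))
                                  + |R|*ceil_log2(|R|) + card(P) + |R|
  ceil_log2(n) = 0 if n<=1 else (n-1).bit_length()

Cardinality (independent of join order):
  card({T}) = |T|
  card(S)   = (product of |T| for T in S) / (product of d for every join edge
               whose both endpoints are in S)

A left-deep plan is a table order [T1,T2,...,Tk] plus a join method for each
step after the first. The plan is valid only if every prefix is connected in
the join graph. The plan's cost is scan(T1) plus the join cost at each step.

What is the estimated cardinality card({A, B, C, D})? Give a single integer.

19200

Tables in S: A(120), B(400), C(120), D(300)
Edges inside S: A-D(d=60), D-C(d=150), C-B(d=10)
numerator = 120 * 400 * 120 * 300 = 1728000000
denominator = 60 * 150 * 10 = 90000
card(S) = 1728000000 / 90000 = 19200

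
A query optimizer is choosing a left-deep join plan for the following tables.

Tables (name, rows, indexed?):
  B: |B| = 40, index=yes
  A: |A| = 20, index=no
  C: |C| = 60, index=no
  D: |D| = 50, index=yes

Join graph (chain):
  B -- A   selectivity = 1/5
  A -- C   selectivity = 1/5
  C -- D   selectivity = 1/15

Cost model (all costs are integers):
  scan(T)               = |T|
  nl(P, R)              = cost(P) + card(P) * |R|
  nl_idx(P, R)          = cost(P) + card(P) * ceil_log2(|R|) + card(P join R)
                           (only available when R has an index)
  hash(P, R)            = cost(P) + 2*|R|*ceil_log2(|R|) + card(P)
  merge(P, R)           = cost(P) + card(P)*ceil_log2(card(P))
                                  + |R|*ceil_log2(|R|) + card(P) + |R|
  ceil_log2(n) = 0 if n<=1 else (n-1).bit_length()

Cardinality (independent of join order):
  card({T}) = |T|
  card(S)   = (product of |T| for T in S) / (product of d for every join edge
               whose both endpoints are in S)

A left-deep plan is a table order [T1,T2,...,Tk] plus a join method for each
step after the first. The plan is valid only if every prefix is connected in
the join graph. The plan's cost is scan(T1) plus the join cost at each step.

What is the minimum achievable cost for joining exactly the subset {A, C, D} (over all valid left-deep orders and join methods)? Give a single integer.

1020

Selinger DP over subsets of {A,C,D}:
  {A}: scan cost=20, card=20
  {C}: scan cost=60, card=60
  {D}: scan cost=50, card=50
  {AC}: card=240; try (A,hash)→320, (C,merge)→560, (A,merge)→600, (C,hash)→760, (C,nl)→1220, (A,nl)→1260; best=320 via (A,hash)
  {CD}: card=200; try (D,nl_idx)→620, (D,hash)→720, (C,hash)→820, (C,merge)→820, (D,merge)→830, (C,nl)→3050 …(+1); best=620 via (D,nl_idx)
  {ACD}: card=800; try (A,hash)→1020, (D,hash)→1160, (A,merge)→2540, (D,nl_idx)→2560, (D,merge)→2830, (A,nl)→4620 …(+1); best=1020 via (A,hash)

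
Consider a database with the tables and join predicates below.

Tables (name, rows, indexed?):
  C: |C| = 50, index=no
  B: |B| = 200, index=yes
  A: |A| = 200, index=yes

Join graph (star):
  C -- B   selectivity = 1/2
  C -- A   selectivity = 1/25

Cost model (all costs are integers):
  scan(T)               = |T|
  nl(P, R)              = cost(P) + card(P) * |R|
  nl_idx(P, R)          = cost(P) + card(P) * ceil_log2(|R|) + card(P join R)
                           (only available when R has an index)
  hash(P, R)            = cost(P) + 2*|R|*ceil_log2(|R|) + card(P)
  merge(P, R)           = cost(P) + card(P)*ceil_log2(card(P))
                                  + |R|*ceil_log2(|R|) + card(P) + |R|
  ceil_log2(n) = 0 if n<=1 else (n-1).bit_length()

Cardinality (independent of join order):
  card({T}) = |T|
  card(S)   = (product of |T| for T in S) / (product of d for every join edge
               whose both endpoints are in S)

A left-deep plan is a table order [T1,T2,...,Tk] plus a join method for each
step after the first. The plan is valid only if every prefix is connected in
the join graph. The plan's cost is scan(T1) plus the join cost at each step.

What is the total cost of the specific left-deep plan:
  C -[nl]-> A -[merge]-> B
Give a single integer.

15850

step 1: scan C: cost=50, card=50
step 2: join A via nl
    card(P join A) = 50*200/(25) = 400
    cost = 50 + 50*200 = 10050
step 3: join B via merge
    card(P join B) = 400*200/(2) = 40000
    cost = 10050 + 400*9 + 200*8 + 400 + 200 = 15850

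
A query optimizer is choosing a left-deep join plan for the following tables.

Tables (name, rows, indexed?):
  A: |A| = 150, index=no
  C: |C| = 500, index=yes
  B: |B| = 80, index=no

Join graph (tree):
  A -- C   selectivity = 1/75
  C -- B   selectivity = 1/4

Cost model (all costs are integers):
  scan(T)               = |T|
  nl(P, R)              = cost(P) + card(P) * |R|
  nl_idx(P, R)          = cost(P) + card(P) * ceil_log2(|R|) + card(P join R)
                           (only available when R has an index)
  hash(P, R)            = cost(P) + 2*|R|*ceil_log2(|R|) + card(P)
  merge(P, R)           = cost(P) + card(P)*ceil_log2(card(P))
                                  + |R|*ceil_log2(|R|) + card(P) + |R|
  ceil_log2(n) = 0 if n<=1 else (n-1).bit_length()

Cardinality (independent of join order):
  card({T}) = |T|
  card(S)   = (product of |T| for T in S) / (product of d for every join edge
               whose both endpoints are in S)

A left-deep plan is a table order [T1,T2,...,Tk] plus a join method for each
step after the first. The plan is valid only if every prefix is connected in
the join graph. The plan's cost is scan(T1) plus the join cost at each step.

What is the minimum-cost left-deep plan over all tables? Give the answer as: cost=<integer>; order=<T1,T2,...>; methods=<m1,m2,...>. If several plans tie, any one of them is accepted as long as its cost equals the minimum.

cost=4620; order=A,C,B; methods=nl_idx,hash

Selinger DP (subsets sized 1..n):
  {A}: scan cost=150, card=150
  {C}: scan cost=500, card=500
  {B}: scan cost=80, card=80
  {AC}: card=1000; try (C,nl_idx)→2500, (A,hash)→3400, (C,merge)→6500, (A,merge)→6850, (C,hash)→9300, (C,nl)→75150 …(+1); best=2500 via (C,nl_idx)
  {BC}: card=10000; try (B,hash)→2120, (C,merge)→5720, (B,merge)→6140, (C,hash)→9160, (C,nl_idx)→10800, (C,nl)→40080 …(+1); best=2120 via (B,hash)
  {ABC}: card=20000; try (B,hash)→4620, (B,merge)→14140, (A,hash)→14520, (B,nl)→82500, (A,merge)→153470, (A,nl)→1502120; best=4620 via (B,hash)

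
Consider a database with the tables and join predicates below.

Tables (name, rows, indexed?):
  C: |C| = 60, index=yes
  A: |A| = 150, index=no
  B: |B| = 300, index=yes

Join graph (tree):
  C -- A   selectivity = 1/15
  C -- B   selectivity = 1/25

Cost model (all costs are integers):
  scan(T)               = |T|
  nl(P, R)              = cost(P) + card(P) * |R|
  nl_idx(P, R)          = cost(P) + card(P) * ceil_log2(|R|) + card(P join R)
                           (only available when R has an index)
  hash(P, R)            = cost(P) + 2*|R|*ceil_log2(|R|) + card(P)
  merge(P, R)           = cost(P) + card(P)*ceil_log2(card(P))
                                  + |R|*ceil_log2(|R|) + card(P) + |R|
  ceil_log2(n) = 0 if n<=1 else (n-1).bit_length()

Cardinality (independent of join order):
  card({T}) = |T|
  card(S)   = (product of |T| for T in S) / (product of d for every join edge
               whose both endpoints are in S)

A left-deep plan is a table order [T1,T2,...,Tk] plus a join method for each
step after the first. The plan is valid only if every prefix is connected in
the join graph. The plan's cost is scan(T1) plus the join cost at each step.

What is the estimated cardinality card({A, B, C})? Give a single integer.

Tables in S: A(150), B(300), C(60)
Edges inside S: C-A(d=15), C-B(d=25)
numerator = 150 * 300 * 60 = 2700000
denominator = 15 * 25 = 375
card(S) = 2700000 / 375 = 7200

7200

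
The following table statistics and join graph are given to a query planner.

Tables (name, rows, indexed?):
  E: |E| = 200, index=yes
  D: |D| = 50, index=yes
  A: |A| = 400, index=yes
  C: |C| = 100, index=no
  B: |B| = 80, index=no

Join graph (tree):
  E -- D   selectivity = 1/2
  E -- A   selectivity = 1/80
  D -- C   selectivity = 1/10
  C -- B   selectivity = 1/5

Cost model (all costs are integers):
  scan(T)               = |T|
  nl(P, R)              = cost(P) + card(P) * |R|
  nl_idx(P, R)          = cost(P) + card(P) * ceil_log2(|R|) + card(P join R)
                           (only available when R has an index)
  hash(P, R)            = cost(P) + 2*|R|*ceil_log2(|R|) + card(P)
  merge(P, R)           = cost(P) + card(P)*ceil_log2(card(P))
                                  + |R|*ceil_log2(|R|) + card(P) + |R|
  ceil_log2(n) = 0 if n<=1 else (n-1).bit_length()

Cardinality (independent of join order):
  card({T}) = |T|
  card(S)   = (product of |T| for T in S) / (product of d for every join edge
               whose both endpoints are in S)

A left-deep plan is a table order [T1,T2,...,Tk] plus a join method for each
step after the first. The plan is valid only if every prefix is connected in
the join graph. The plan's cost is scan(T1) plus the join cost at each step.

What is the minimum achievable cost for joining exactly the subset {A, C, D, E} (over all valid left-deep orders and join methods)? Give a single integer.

Selinger DP over subsets of {A,C,D,E}:
  {E}: scan cost=200, card=200
  {D}: scan cost=50, card=50
  {A}: scan cost=400, card=400
  {C}: scan cost=100, card=100
  {DE}: card=5000; try (D,hash)→1000, (E,merge)→2200, (D,merge)→2350, (E,hash)→3300, (E,nl_idx)→5450, (D,nl_idx)→6400 …(+2); best=1000 via (D,hash)
  {AE}: card=1000; try (A,nl_idx)→3000, (E,hash)→4000, (E,nl_idx)→4600, (A,merge)→6000, (E,merge)→6200, (A,hash)→7600 …(+2); best=3000 via (A,nl_idx)
  {CD}: card=500; try (D,hash)→800, (D,nl_idx)→1200, (C,merge)→1200, (D,merge)→1250, (C,hash)→1500, (C,nl)→5050 …(+1); best=800 via (D,hash)
  {ADE}: card=25000; try (D,hash)→4600, (A,hash)→13200, (D,merge)→14350, (D,nl_idx)→34000, (D,nl)→53000, (A,nl_idx)→71000 …(+2); best=4600 via (D,hash)
  {CDE}: card=50000; try (E,hash)→4500, (C,hash)→7400, (E,merge)→7600, (E,nl_idx)→54800, (C,merge)→71800, (E,nl)→100800 …(+1); best=4500 via (E,hash)
  {ACDE}: card=250000; try (C,hash)→31000, (A,hash)→61700, (C,merge)→405400, (A,nl_idx)→704500, (A,merge)→858500, (C,nl)→2504600 …(+1); best=31000 via (C,hash)

31000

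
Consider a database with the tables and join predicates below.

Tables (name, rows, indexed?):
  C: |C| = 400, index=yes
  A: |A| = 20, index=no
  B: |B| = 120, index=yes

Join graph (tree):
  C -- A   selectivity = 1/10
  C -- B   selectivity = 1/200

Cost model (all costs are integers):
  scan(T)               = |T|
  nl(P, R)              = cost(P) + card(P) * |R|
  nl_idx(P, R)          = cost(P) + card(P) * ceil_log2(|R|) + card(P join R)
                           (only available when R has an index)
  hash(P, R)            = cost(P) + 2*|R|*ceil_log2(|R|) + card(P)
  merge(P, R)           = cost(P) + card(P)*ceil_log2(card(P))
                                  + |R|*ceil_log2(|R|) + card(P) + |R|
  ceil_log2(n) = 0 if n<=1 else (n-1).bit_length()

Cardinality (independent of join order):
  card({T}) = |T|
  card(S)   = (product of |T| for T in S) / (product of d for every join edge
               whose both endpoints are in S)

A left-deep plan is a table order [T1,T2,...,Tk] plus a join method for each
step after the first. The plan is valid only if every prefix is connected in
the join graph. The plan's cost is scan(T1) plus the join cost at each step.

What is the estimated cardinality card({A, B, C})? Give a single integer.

480

Tables in S: A(20), B(120), C(400)
Edges inside S: C-A(d=10), C-B(d=200)
numerator = 20 * 120 * 400 = 960000
denominator = 10 * 200 = 2000
card(S) = 960000 / 2000 = 480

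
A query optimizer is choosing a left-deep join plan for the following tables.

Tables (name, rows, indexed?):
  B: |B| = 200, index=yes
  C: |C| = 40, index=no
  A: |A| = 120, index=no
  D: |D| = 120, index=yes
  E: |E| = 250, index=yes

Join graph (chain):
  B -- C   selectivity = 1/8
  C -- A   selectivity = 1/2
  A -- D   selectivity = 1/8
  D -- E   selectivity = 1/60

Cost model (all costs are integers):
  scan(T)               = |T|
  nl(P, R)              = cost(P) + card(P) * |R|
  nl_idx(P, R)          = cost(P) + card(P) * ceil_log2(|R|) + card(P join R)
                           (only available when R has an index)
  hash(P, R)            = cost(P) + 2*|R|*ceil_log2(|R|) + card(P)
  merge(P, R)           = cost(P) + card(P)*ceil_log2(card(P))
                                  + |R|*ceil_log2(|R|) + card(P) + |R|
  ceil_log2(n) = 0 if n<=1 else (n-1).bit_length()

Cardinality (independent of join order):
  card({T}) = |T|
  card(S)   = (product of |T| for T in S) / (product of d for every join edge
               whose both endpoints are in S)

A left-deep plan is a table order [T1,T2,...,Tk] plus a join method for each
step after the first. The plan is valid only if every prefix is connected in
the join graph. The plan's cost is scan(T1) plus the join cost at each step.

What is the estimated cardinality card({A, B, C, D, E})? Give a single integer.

3750000

Tables in S: A(120), B(200), C(40), D(120), E(250)
Edges inside S: B-C(d=8), C-A(d=2), A-D(d=8), D-E(d=60)
numerator = 120 * 200 * 40 * 120 * 250 = 28800000000
denominator = 8 * 2 * 8 * 60 = 7680
card(S) = 28800000000 / 7680 = 3750000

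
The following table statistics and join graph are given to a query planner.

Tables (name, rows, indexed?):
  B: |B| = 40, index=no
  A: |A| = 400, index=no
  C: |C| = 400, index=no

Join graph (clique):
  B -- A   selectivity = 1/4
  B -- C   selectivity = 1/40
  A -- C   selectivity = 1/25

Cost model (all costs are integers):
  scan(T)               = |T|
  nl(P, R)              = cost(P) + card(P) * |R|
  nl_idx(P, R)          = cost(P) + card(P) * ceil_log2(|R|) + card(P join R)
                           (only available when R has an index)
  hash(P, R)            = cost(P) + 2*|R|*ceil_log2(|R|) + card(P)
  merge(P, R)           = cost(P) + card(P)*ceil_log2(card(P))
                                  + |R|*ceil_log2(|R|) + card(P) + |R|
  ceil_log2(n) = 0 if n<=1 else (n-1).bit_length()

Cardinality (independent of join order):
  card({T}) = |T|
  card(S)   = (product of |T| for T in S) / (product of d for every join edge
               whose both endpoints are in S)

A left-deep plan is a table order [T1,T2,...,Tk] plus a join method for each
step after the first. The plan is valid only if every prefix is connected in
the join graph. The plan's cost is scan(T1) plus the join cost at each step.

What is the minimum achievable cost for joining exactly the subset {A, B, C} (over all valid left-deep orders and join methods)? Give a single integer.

8880

Selinger DP over subsets of {A,B,C}:
  {B}: scan cost=40, card=40
  {A}: scan cost=400, card=400
  {C}: scan cost=400, card=400
  {AB}: card=4000; try (B,hash)→1280, (A,merge)→4320, (B,merge)→4680, (A,hash)→7280, (A,nl)→16040, (B,nl)→16400; best=1280 via (B,hash)
  {BC}: card=400; try (B,hash)→1280, (C,merge)→4320, (B,merge)→4680, (C,hash)→7280, (C,nl)→16040, (B,nl)→16400; best=1280 via (B,hash)
  {AC}: card=6400; try (C,hash)→8000, (A,hash)→8000, (C,merge)→8400, (A,merge)→8400, (C,nl)→160400, (A,nl)→160400; best=8000 via (C,hash)
  {ABC}: card=1600; try (A,hash)→8880, (A,merge)→9280, (C,hash)→12480, (B,hash)→14880, (C,merge)→57280, (B,merge)→97880 …(+3); best=8880 via (A,hash)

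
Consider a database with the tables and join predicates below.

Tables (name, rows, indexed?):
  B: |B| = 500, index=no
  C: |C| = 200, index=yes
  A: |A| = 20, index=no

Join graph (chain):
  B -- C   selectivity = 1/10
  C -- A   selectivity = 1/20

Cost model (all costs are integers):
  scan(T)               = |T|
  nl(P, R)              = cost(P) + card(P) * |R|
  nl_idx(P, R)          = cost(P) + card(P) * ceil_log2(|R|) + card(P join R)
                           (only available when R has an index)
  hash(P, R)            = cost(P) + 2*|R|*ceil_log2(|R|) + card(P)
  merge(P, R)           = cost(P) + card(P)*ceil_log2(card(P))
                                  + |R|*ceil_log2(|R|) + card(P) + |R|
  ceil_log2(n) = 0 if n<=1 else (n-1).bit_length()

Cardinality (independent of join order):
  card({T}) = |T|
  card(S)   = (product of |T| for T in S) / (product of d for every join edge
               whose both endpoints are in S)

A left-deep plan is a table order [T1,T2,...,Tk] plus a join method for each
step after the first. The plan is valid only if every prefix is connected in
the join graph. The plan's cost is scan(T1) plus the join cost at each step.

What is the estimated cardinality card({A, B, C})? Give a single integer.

10000

Tables in S: A(20), B(500), C(200)
Edges inside S: B-C(d=10), C-A(d=20)
numerator = 20 * 500 * 200 = 2000000
denominator = 10 * 20 = 200
card(S) = 2000000 / 200 = 10000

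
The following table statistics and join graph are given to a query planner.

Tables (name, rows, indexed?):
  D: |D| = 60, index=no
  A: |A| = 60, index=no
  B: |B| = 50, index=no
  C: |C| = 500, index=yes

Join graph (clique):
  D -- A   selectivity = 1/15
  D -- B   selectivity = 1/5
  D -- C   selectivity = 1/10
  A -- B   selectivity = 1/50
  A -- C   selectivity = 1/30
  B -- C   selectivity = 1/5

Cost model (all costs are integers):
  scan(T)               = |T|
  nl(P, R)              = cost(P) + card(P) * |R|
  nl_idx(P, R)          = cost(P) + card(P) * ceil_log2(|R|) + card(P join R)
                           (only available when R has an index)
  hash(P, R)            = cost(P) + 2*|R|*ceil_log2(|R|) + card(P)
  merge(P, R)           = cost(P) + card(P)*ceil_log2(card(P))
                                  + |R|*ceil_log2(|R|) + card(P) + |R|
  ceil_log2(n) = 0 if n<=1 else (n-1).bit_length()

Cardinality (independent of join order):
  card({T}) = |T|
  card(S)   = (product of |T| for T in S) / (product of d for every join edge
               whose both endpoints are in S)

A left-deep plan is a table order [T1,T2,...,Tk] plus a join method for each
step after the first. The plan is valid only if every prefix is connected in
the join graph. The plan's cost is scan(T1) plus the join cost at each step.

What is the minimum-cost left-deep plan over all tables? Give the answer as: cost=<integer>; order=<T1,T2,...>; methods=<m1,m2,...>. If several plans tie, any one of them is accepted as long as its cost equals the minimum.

Selinger DP (subsets sized 1..n):
  {D}: scan cost=60, card=60
  {A}: scan cost=60, card=60
  {B}: scan cost=50, card=50
  {C}: scan cost=500, card=500
  {AD}: card=240; try (D,hash)→840, (A,hash)→840, (D,merge)→900, (A,merge)→900, (D,nl)→3660, (A,nl)→3660; best=840 via (D,hash)
  {BD}: card=600; try (B,hash)→720, (D,hash)→820, (D,merge)→820, (B,merge)→830, (D,nl)→3050, (B,nl)→3060; best=720 via (B,hash)
  {CD}: card=3000; try (D,hash)→1720, (C,nl_idx)→3600, (C,merge)→5480, (D,merge)→5920, (C,hash)→9120, (C,nl)→30060 …(+1); best=1720 via (D,hash)
  {AB}: card=60; try (B,hash)→720, (A,hash)→820, (A,merge)→820, (B,merge)→830, (A,nl)→3050, (B,nl)→3060; best=720 via (B,hash)
  {AC}: card=1000; try (C,nl_idx)→1600, (A,hash)→1720, (C,merge)→5480, (A,merge)→5920, (C,hash)→9120, (C,nl)→30060 …(+1); best=1600 via (C,nl_idx)
  {BC}: card=5000; try (B,hash)→1600, (C,merge)→5400, (C,nl_idx)→5500, (B,merge)→5850, (C,hash)→9100, (C,nl)→25050 …(+1); best=1600 via (B,hash)
  {ABD}: card=48; try (D,hash)→1500, (D,merge)→1560, (B,hash)→1680, (A,hash)→2040, (B,merge)→3350, (D,nl)→4320 …(+3); best=1500 via (D,hash)
  {ACD}: card=400; try (D,hash)→3320, (C,nl_idx)→3400, (A,hash)→5440, (C,merge)→8000, (C,hash)→10080, (D,merge)→13020 …(+4); best=3320 via (D,hash)
  {BCD}: card=6000; try (B,hash)→5320, (D,hash)→7320, (C,hash)→10320, (C,nl_idx)→12120, (C,merge)→12320, (B,merge)→41070 …(+4); best=5320 via (B,hash)
  {ABC}: card=200; try (C,nl_idx)→1460, (B,hash)→3200, (C,merge)→6140, (A,hash)→7320, (C,hash)→9780, (B,merge)→12950 …(+4); best=1460 via (C,nl_idx)
  {ABCD}: card=16; try (C,nl_idx)→1948, (D,hash)→2380, (D,merge)→3680, (B,hash)→4320, (C,merge)→6836, (B,merge)→7670 …(+7); best=1948 via (C,nl_idx)

cost=1948; order=A,B,D,C; methods=hash,hash,nl_idx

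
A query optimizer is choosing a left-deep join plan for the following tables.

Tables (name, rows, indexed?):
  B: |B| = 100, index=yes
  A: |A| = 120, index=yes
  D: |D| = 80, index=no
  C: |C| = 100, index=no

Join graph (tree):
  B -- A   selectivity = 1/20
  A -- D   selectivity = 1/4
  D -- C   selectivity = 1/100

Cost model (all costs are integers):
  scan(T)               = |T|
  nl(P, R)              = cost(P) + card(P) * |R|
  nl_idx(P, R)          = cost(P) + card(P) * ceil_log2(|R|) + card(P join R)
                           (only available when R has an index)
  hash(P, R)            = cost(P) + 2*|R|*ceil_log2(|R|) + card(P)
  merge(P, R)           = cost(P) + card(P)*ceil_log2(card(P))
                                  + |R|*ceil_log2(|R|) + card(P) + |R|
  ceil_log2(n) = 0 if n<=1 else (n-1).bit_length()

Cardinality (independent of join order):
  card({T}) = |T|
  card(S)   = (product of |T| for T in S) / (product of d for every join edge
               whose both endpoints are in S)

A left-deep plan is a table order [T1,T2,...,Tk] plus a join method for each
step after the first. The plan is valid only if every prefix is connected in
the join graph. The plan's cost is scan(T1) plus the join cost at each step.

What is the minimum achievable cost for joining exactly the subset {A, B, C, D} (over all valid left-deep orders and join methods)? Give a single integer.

Selinger DP over subsets of {A,B,C,D}:
  {B}: scan cost=100, card=100
  {A}: scan cost=120, card=120
  {D}: scan cost=80, card=80
  {C}: scan cost=100, card=100
  {AB}: card=600; try (A,nl_idx)→1400, (B,nl_idx)→1560, (B,hash)→1640, (A,merge)→1860, (B,merge)→1880, (A,hash)→1880 …(+2); best=1400 via (A,nl_idx)
  {AD}: card=2400; try (D,hash)→1360, (A,merge)→1680, (D,merge)→1720, (A,hash)→1840, (A,nl_idx)→3040, (A,nl)→9680 …(+1); best=1360 via (D,hash)
  {CD}: card=80; try (D,hash)→1320, (C,merge)→1520, (D,merge)→1540, (C,hash)→1560, (C,nl)→8080, (D,nl)→8100; best=1320 via (D,hash)
  {ABD}: card=12000; try (D,hash)→3120, (B,hash)→5160, (D,merge)→8640, (B,nl_idx)→30160, (B,merge)→33360, (D,nl)→49400 …(+1); best=3120 via (D,hash)
  {ACD}: card=2400; try (A,merge)→2920, (A,hash)→3080, (A,nl_idx)→4280, (C,hash)→5160, (A,nl)→10920, (C,merge)→33360 …(+1); best=2920 via (A,merge)
  {ABCD}: card=12000; try (B,hash)→6720, (C,hash)→16520, (B,nl_idx)→31720, (B,merge)→34920, (C,merge)→183920, (B,nl)→242920 …(+1); best=6720 via (B,hash)

6720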